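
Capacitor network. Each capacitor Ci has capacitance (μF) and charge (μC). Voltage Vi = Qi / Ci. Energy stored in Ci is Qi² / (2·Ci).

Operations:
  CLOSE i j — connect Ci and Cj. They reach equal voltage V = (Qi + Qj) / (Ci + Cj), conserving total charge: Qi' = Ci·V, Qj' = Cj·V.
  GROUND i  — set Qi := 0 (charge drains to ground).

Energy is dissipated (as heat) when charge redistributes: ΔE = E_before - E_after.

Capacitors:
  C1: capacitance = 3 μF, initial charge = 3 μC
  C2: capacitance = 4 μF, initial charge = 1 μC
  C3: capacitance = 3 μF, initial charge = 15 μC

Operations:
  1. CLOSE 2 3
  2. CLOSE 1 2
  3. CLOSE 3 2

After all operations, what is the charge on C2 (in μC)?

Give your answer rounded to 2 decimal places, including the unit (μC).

Answer: 7.88 μC

Derivation:
Initial: C1(3μF, Q=3μC, V=1.00V), C2(4μF, Q=1μC, V=0.25V), C3(3μF, Q=15μC, V=5.00V)
Op 1: CLOSE 2-3: Q_total=16.00, C_total=7.00, V=2.29; Q2=9.14, Q3=6.86; dissipated=19.339
Op 2: CLOSE 1-2: Q_total=12.14, C_total=7.00, V=1.73; Q1=5.20, Q2=6.94; dissipated=1.417
Op 3: CLOSE 3-2: Q_total=13.80, C_total=7.00, V=1.97; Q3=5.91, Q2=7.88; dissipated=0.260
Final charges: Q1=5.20, Q2=7.88, Q3=5.91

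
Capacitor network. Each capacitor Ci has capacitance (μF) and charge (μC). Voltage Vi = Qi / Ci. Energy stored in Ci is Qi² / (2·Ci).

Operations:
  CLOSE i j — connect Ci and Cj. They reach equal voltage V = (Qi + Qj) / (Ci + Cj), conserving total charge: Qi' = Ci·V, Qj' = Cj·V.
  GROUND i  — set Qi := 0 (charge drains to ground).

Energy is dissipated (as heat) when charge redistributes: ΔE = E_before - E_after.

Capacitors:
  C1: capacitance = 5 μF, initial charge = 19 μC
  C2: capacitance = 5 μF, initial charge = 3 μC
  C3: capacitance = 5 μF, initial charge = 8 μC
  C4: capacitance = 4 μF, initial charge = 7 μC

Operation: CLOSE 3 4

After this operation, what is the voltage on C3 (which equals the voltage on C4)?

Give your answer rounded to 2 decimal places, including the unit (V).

Initial: C1(5μF, Q=19μC, V=3.80V), C2(5μF, Q=3μC, V=0.60V), C3(5μF, Q=8μC, V=1.60V), C4(4μF, Q=7μC, V=1.75V)
Op 1: CLOSE 3-4: Q_total=15.00, C_total=9.00, V=1.67; Q3=8.33, Q4=6.67; dissipated=0.025

Answer: 1.67 V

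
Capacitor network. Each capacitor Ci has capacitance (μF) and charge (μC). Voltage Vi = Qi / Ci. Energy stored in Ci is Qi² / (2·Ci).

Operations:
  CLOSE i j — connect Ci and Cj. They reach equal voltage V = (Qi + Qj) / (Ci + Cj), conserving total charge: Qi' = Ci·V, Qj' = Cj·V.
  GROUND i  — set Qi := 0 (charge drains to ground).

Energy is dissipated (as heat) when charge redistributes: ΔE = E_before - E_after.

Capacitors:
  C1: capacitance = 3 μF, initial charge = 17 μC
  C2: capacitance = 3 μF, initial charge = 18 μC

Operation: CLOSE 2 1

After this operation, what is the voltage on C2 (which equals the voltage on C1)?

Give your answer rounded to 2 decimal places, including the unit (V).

Answer: 5.83 V

Derivation:
Initial: C1(3μF, Q=17μC, V=5.67V), C2(3μF, Q=18μC, V=6.00V)
Op 1: CLOSE 2-1: Q_total=35.00, C_total=6.00, V=5.83; Q2=17.50, Q1=17.50; dissipated=0.083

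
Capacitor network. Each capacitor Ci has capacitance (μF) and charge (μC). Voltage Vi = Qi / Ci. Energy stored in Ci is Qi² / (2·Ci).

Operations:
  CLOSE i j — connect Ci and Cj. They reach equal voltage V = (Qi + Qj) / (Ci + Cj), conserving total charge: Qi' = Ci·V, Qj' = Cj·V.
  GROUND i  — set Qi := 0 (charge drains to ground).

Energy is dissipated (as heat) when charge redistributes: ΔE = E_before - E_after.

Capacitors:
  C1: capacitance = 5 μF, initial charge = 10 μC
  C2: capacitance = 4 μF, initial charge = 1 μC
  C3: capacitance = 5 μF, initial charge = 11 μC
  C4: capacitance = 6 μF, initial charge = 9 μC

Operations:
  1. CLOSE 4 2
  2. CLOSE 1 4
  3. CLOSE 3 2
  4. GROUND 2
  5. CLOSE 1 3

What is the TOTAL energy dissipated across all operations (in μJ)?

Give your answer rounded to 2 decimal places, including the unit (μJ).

Answer: 10.45 μJ

Derivation:
Initial: C1(5μF, Q=10μC, V=2.00V), C2(4μF, Q=1μC, V=0.25V), C3(5μF, Q=11μC, V=2.20V), C4(6μF, Q=9μC, V=1.50V)
Op 1: CLOSE 4-2: Q_total=10.00, C_total=10.00, V=1.00; Q4=6.00, Q2=4.00; dissipated=1.875
Op 2: CLOSE 1-4: Q_total=16.00, C_total=11.00, V=1.45; Q1=7.27, Q4=8.73; dissipated=1.364
Op 3: CLOSE 3-2: Q_total=15.00, C_total=9.00, V=1.67; Q3=8.33, Q2=6.67; dissipated=1.600
Op 4: GROUND 2: Q2=0; energy lost=5.556
Op 5: CLOSE 1-3: Q_total=15.61, C_total=10.00, V=1.56; Q1=7.80, Q3=7.80; dissipated=0.056
Total dissipated: 10.450 μJ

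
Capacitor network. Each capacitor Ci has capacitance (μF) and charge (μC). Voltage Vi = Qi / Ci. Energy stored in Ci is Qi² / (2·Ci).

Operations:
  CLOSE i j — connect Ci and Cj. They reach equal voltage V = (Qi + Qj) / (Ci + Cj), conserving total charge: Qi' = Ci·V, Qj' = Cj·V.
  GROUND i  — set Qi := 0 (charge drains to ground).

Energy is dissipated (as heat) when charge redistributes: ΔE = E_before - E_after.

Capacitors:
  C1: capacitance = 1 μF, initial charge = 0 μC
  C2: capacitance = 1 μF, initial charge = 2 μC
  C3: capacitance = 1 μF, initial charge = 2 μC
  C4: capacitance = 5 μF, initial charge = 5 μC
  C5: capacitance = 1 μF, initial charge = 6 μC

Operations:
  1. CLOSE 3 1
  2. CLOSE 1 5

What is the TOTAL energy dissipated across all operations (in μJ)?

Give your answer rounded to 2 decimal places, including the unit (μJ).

Initial: C1(1μF, Q=0μC, V=0.00V), C2(1μF, Q=2μC, V=2.00V), C3(1μF, Q=2μC, V=2.00V), C4(5μF, Q=5μC, V=1.00V), C5(1μF, Q=6μC, V=6.00V)
Op 1: CLOSE 3-1: Q_total=2.00, C_total=2.00, V=1.00; Q3=1.00, Q1=1.00; dissipated=1.000
Op 2: CLOSE 1-5: Q_total=7.00, C_total=2.00, V=3.50; Q1=3.50, Q5=3.50; dissipated=6.250
Total dissipated: 7.250 μJ

Answer: 7.25 μJ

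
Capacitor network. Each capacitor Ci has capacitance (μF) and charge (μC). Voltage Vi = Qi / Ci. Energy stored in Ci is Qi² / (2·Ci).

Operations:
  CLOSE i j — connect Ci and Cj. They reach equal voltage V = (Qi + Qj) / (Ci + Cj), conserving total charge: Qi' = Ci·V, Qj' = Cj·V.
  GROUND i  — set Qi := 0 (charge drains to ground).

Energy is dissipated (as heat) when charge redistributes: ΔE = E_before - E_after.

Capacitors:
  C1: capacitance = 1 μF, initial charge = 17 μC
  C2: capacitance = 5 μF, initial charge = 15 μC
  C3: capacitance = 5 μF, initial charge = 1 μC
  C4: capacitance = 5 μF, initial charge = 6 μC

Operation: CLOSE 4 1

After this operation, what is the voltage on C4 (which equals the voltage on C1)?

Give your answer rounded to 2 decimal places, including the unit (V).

Answer: 3.83 V

Derivation:
Initial: C1(1μF, Q=17μC, V=17.00V), C2(5μF, Q=15μC, V=3.00V), C3(5μF, Q=1μC, V=0.20V), C4(5μF, Q=6μC, V=1.20V)
Op 1: CLOSE 4-1: Q_total=23.00, C_total=6.00, V=3.83; Q4=19.17, Q1=3.83; dissipated=104.017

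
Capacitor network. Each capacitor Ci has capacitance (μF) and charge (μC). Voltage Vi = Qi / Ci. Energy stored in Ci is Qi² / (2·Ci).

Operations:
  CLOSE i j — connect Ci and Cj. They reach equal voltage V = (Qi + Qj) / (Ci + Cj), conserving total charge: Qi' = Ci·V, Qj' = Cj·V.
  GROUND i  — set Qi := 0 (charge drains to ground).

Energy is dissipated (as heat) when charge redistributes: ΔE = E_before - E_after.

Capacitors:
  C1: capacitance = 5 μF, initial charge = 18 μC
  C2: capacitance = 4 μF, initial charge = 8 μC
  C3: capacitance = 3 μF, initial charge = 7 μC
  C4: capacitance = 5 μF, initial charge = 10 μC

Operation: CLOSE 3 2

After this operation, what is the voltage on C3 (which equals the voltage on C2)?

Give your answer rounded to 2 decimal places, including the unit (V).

Initial: C1(5μF, Q=18μC, V=3.60V), C2(4μF, Q=8μC, V=2.00V), C3(3μF, Q=7μC, V=2.33V), C4(5μF, Q=10μC, V=2.00V)
Op 1: CLOSE 3-2: Q_total=15.00, C_total=7.00, V=2.14; Q3=6.43, Q2=8.57; dissipated=0.095

Answer: 2.14 V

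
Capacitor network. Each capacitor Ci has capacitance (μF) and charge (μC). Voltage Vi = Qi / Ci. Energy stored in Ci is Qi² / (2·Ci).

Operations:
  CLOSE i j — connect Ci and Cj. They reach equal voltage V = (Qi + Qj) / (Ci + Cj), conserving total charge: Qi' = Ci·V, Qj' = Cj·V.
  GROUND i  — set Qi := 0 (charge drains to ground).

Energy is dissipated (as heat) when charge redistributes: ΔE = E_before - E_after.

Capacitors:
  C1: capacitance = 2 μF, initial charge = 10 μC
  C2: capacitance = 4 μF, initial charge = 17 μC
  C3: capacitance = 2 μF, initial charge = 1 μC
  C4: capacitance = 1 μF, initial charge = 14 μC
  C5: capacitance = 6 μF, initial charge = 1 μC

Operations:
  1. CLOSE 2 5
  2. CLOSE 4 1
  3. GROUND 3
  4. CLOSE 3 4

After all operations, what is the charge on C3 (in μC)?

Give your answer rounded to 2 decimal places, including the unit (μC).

Answer: 5.33 μC

Derivation:
Initial: C1(2μF, Q=10μC, V=5.00V), C2(4μF, Q=17μC, V=4.25V), C3(2μF, Q=1μC, V=0.50V), C4(1μF, Q=14μC, V=14.00V), C5(6μF, Q=1μC, V=0.17V)
Op 1: CLOSE 2-5: Q_total=18.00, C_total=10.00, V=1.80; Q2=7.20, Q5=10.80; dissipated=20.008
Op 2: CLOSE 4-1: Q_total=24.00, C_total=3.00, V=8.00; Q4=8.00, Q1=16.00; dissipated=27.000
Op 3: GROUND 3: Q3=0; energy lost=0.250
Op 4: CLOSE 3-4: Q_total=8.00, C_total=3.00, V=2.67; Q3=5.33, Q4=2.67; dissipated=21.333
Final charges: Q1=16.00, Q2=7.20, Q3=5.33, Q4=2.67, Q5=10.80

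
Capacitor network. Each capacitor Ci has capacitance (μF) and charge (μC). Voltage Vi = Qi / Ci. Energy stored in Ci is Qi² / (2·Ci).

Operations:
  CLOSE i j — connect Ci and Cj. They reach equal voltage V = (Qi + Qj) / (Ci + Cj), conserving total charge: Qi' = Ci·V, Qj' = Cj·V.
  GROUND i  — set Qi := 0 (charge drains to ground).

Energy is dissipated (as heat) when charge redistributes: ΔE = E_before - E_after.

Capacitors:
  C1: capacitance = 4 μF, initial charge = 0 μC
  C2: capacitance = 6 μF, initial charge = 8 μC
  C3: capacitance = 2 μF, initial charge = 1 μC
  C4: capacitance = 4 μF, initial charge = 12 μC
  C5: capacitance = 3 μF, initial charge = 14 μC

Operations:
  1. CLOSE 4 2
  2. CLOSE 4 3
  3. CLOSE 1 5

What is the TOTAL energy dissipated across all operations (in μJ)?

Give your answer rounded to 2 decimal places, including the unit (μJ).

Answer: 23.50 μJ

Derivation:
Initial: C1(4μF, Q=0μC, V=0.00V), C2(6μF, Q=8μC, V=1.33V), C3(2μF, Q=1μC, V=0.50V), C4(4μF, Q=12μC, V=3.00V), C5(3μF, Q=14μC, V=4.67V)
Op 1: CLOSE 4-2: Q_total=20.00, C_total=10.00, V=2.00; Q4=8.00, Q2=12.00; dissipated=3.333
Op 2: CLOSE 4-3: Q_total=9.00, C_total=6.00, V=1.50; Q4=6.00, Q3=3.00; dissipated=1.500
Op 3: CLOSE 1-5: Q_total=14.00, C_total=7.00, V=2.00; Q1=8.00, Q5=6.00; dissipated=18.667
Total dissipated: 23.500 μJ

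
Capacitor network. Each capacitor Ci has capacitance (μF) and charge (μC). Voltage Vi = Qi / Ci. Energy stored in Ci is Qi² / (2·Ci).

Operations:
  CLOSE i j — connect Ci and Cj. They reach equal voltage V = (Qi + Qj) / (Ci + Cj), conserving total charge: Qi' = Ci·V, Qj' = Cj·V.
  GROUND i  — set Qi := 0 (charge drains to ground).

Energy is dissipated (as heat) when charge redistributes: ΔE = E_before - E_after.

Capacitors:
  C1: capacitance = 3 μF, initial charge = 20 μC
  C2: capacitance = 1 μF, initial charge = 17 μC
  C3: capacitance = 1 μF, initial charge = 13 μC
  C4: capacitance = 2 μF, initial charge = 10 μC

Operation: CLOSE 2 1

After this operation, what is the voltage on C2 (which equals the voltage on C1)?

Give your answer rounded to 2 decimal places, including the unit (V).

Answer: 9.25 V

Derivation:
Initial: C1(3μF, Q=20μC, V=6.67V), C2(1μF, Q=17μC, V=17.00V), C3(1μF, Q=13μC, V=13.00V), C4(2μF, Q=10μC, V=5.00V)
Op 1: CLOSE 2-1: Q_total=37.00, C_total=4.00, V=9.25; Q2=9.25, Q1=27.75; dissipated=40.042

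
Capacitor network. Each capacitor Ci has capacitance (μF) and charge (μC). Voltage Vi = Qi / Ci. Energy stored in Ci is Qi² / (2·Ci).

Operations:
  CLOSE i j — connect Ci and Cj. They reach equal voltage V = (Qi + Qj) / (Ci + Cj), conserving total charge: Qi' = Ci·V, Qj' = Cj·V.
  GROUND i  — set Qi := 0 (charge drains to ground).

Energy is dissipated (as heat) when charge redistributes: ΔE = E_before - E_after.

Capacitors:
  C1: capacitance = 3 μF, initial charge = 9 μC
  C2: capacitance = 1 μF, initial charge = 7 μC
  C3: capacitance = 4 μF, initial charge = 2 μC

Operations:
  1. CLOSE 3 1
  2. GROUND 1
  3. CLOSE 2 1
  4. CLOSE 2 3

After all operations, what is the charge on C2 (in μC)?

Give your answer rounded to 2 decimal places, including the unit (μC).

Answer: 1.61 μC

Derivation:
Initial: C1(3μF, Q=9μC, V=3.00V), C2(1μF, Q=7μC, V=7.00V), C3(4μF, Q=2μC, V=0.50V)
Op 1: CLOSE 3-1: Q_total=11.00, C_total=7.00, V=1.57; Q3=6.29, Q1=4.71; dissipated=5.357
Op 2: GROUND 1: Q1=0; energy lost=3.704
Op 3: CLOSE 2-1: Q_total=7.00, C_total=4.00, V=1.75; Q2=1.75, Q1=5.25; dissipated=18.375
Op 4: CLOSE 2-3: Q_total=8.04, C_total=5.00, V=1.61; Q2=1.61, Q3=6.43; dissipated=0.013
Final charges: Q1=5.25, Q2=1.61, Q3=6.43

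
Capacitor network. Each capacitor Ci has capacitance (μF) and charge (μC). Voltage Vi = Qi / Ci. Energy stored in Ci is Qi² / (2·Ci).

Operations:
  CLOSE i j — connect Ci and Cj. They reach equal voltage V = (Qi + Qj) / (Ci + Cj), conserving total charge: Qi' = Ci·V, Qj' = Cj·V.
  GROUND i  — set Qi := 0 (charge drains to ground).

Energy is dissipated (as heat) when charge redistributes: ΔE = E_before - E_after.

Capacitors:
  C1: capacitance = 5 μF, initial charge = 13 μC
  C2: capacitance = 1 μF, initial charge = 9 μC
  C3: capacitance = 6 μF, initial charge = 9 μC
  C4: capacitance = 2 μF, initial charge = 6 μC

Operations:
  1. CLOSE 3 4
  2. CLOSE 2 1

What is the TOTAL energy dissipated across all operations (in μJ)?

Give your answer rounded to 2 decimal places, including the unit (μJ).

Initial: C1(5μF, Q=13μC, V=2.60V), C2(1μF, Q=9μC, V=9.00V), C3(6μF, Q=9μC, V=1.50V), C4(2μF, Q=6μC, V=3.00V)
Op 1: CLOSE 3-4: Q_total=15.00, C_total=8.00, V=1.88; Q3=11.25, Q4=3.75; dissipated=1.688
Op 2: CLOSE 2-1: Q_total=22.00, C_total=6.00, V=3.67; Q2=3.67, Q1=18.33; dissipated=17.067
Total dissipated: 18.754 μJ

Answer: 18.75 μJ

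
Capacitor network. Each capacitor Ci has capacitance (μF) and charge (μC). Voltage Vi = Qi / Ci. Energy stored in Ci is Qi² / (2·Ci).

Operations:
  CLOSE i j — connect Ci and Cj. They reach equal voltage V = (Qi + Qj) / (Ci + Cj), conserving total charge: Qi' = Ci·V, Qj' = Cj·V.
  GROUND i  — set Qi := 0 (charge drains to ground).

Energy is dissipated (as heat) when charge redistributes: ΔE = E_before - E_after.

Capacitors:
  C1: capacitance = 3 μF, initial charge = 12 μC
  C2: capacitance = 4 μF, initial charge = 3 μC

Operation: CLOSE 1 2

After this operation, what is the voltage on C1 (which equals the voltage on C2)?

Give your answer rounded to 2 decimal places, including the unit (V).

Answer: 2.14 V

Derivation:
Initial: C1(3μF, Q=12μC, V=4.00V), C2(4μF, Q=3μC, V=0.75V)
Op 1: CLOSE 1-2: Q_total=15.00, C_total=7.00, V=2.14; Q1=6.43, Q2=8.57; dissipated=9.054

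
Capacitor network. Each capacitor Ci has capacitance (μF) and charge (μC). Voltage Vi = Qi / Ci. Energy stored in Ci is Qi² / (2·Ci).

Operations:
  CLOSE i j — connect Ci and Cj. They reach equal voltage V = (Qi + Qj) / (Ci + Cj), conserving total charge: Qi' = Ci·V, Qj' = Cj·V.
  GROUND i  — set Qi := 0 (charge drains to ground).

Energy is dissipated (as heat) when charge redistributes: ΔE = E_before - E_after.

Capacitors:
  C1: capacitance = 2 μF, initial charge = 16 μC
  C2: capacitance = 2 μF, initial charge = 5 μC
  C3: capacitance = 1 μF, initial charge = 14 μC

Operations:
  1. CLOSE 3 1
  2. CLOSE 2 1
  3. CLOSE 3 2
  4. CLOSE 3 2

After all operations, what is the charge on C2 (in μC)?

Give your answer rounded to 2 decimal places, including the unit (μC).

Initial: C1(2μF, Q=16μC, V=8.00V), C2(2μF, Q=5μC, V=2.50V), C3(1μF, Q=14μC, V=14.00V)
Op 1: CLOSE 3-1: Q_total=30.00, C_total=3.00, V=10.00; Q3=10.00, Q1=20.00; dissipated=12.000
Op 2: CLOSE 2-1: Q_total=25.00, C_total=4.00, V=6.25; Q2=12.50, Q1=12.50; dissipated=28.125
Op 3: CLOSE 3-2: Q_total=22.50, C_total=3.00, V=7.50; Q3=7.50, Q2=15.00; dissipated=4.688
Op 4: CLOSE 3-2: Q_total=22.50, C_total=3.00, V=7.50; Q3=7.50, Q2=15.00; dissipated=0.000
Final charges: Q1=12.50, Q2=15.00, Q3=7.50

Answer: 15.00 μC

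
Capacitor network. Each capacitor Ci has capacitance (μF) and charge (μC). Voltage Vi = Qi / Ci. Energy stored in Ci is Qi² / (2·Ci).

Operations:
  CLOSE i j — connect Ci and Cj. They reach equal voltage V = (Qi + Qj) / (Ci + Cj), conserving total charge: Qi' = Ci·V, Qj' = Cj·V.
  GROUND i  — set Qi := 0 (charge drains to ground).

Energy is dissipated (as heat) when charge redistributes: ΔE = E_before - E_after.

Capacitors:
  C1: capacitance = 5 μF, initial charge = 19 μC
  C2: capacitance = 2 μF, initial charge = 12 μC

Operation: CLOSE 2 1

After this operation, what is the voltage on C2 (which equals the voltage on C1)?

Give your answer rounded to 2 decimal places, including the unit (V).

Initial: C1(5μF, Q=19μC, V=3.80V), C2(2μF, Q=12μC, V=6.00V)
Op 1: CLOSE 2-1: Q_total=31.00, C_total=7.00, V=4.43; Q2=8.86, Q1=22.14; dissipated=3.457

Answer: 4.43 V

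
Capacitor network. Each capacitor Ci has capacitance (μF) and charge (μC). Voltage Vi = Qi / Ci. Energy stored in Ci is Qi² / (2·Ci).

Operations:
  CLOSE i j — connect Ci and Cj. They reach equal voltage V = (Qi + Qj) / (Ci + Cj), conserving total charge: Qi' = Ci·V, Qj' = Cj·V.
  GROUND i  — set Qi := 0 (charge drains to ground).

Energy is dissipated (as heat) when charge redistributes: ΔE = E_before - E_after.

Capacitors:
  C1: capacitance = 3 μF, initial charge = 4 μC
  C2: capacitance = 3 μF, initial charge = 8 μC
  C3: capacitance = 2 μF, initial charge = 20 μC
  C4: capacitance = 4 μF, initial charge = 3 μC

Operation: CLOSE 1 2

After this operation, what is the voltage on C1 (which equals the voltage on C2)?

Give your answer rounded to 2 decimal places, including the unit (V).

Initial: C1(3μF, Q=4μC, V=1.33V), C2(3μF, Q=8μC, V=2.67V), C3(2μF, Q=20μC, V=10.00V), C4(4μF, Q=3μC, V=0.75V)
Op 1: CLOSE 1-2: Q_total=12.00, C_total=6.00, V=2.00; Q1=6.00, Q2=6.00; dissipated=1.333

Answer: 2.00 V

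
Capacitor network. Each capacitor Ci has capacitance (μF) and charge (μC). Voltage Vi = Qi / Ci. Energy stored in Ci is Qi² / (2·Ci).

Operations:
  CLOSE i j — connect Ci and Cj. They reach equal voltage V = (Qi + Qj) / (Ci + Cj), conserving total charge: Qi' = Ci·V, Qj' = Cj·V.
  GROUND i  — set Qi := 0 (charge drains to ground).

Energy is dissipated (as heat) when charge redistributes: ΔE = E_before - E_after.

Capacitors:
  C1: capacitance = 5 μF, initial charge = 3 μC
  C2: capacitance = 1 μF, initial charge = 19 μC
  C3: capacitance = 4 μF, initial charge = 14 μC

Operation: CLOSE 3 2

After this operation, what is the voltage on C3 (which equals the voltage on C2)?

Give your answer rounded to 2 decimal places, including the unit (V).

Initial: C1(5μF, Q=3μC, V=0.60V), C2(1μF, Q=19μC, V=19.00V), C3(4μF, Q=14μC, V=3.50V)
Op 1: CLOSE 3-2: Q_total=33.00, C_total=5.00, V=6.60; Q3=26.40, Q2=6.60; dissipated=96.100

Answer: 6.60 V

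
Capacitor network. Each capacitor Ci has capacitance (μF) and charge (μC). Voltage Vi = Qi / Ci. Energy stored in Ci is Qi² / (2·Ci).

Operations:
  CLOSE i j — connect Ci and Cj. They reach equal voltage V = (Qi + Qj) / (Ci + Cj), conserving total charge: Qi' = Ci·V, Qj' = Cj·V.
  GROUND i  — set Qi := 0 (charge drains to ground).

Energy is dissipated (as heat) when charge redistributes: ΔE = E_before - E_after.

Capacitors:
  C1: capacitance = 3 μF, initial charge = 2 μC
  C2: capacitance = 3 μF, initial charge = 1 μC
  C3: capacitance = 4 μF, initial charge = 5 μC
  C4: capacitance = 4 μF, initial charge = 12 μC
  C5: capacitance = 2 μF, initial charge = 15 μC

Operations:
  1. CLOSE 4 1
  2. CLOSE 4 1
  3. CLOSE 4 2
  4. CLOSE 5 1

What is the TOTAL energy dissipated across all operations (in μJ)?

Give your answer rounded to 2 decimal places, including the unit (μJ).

Answer: 25.20 μJ

Derivation:
Initial: C1(3μF, Q=2μC, V=0.67V), C2(3μF, Q=1μC, V=0.33V), C3(4μF, Q=5μC, V=1.25V), C4(4μF, Q=12μC, V=3.00V), C5(2μF, Q=15μC, V=7.50V)
Op 1: CLOSE 4-1: Q_total=14.00, C_total=7.00, V=2.00; Q4=8.00, Q1=6.00; dissipated=4.667
Op 2: CLOSE 4-1: Q_total=14.00, C_total=7.00, V=2.00; Q4=8.00, Q1=6.00; dissipated=0.000
Op 3: CLOSE 4-2: Q_total=9.00, C_total=7.00, V=1.29; Q4=5.14, Q2=3.86; dissipated=2.381
Op 4: CLOSE 5-1: Q_total=21.00, C_total=5.00, V=4.20; Q5=8.40, Q1=12.60; dissipated=18.150
Total dissipated: 25.198 μJ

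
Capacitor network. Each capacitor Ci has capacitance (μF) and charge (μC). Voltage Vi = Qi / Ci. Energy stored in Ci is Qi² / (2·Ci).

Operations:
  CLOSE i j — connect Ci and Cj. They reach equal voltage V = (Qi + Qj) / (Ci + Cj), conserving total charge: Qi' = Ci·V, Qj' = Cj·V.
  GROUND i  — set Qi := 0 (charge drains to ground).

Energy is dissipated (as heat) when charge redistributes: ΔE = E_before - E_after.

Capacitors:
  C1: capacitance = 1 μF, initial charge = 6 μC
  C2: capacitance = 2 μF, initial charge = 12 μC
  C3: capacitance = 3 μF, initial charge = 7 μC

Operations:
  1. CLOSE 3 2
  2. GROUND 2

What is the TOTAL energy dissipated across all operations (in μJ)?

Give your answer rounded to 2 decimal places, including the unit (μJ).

Answer: 22.51 μJ

Derivation:
Initial: C1(1μF, Q=6μC, V=6.00V), C2(2μF, Q=12μC, V=6.00V), C3(3μF, Q=7μC, V=2.33V)
Op 1: CLOSE 3-2: Q_total=19.00, C_total=5.00, V=3.80; Q3=11.40, Q2=7.60; dissipated=8.067
Op 2: GROUND 2: Q2=0; energy lost=14.440
Total dissipated: 22.507 μJ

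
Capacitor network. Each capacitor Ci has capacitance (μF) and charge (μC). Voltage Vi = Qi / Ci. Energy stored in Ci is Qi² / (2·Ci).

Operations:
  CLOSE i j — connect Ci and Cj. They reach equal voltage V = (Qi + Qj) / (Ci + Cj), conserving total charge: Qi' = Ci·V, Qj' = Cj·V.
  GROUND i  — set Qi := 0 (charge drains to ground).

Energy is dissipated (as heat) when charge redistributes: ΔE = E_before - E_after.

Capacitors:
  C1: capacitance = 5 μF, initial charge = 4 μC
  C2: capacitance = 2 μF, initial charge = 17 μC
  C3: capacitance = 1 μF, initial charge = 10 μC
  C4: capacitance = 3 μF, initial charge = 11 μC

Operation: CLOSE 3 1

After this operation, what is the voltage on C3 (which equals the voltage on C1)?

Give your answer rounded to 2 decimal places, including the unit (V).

Initial: C1(5μF, Q=4μC, V=0.80V), C2(2μF, Q=17μC, V=8.50V), C3(1μF, Q=10μC, V=10.00V), C4(3μF, Q=11μC, V=3.67V)
Op 1: CLOSE 3-1: Q_total=14.00, C_total=6.00, V=2.33; Q3=2.33, Q1=11.67; dissipated=35.267

Answer: 2.33 V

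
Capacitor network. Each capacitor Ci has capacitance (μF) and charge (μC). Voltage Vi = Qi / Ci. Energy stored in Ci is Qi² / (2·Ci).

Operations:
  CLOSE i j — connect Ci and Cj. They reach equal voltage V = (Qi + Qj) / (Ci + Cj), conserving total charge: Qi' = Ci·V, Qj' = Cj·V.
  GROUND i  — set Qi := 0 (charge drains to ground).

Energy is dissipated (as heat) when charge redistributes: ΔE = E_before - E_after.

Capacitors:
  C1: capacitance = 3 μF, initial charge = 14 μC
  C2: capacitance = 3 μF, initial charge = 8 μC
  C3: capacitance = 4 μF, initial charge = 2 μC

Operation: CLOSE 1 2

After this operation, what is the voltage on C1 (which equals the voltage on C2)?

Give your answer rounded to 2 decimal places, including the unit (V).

Initial: C1(3μF, Q=14μC, V=4.67V), C2(3μF, Q=8μC, V=2.67V), C3(4μF, Q=2μC, V=0.50V)
Op 1: CLOSE 1-2: Q_total=22.00, C_total=6.00, V=3.67; Q1=11.00, Q2=11.00; dissipated=3.000

Answer: 3.67 V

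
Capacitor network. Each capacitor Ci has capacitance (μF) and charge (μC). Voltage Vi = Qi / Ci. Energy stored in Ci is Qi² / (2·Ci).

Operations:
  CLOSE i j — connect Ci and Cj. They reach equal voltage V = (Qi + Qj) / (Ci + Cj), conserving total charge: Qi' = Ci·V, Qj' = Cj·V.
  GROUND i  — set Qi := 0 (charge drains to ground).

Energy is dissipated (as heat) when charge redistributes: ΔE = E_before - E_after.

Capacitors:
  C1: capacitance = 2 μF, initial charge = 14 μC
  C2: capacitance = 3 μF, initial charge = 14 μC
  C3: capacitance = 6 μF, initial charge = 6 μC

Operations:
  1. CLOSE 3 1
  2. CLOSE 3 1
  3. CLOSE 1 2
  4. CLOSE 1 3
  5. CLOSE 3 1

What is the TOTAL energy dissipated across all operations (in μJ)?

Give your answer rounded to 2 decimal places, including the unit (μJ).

Answer: 31.08 μJ

Derivation:
Initial: C1(2μF, Q=14μC, V=7.00V), C2(3μF, Q=14μC, V=4.67V), C3(6μF, Q=6μC, V=1.00V)
Op 1: CLOSE 3-1: Q_total=20.00, C_total=8.00, V=2.50; Q3=15.00, Q1=5.00; dissipated=27.000
Op 2: CLOSE 3-1: Q_total=20.00, C_total=8.00, V=2.50; Q3=15.00, Q1=5.00; dissipated=0.000
Op 3: CLOSE 1-2: Q_total=19.00, C_total=5.00, V=3.80; Q1=7.60, Q2=11.40; dissipated=2.817
Op 4: CLOSE 1-3: Q_total=22.60, C_total=8.00, V=2.83; Q1=5.65, Q3=16.95; dissipated=1.268
Op 5: CLOSE 3-1: Q_total=22.60, C_total=8.00, V=2.83; Q3=16.95, Q1=5.65; dissipated=0.000
Total dissipated: 31.084 μJ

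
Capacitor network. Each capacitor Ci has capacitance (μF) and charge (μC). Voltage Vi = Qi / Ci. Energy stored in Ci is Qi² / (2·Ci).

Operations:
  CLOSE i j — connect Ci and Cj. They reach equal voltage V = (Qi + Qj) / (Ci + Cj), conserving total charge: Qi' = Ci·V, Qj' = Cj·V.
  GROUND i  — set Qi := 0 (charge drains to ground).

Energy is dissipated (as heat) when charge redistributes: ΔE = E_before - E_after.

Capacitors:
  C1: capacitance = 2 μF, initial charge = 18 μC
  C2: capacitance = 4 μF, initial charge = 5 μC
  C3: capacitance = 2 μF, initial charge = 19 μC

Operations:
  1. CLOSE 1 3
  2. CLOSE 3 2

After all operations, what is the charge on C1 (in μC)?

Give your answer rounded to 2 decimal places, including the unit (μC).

Answer: 18.50 μC

Derivation:
Initial: C1(2μF, Q=18μC, V=9.00V), C2(4μF, Q=5μC, V=1.25V), C3(2μF, Q=19μC, V=9.50V)
Op 1: CLOSE 1-3: Q_total=37.00, C_total=4.00, V=9.25; Q1=18.50, Q3=18.50; dissipated=0.125
Op 2: CLOSE 3-2: Q_total=23.50, C_total=6.00, V=3.92; Q3=7.83, Q2=15.67; dissipated=42.667
Final charges: Q1=18.50, Q2=15.67, Q3=7.83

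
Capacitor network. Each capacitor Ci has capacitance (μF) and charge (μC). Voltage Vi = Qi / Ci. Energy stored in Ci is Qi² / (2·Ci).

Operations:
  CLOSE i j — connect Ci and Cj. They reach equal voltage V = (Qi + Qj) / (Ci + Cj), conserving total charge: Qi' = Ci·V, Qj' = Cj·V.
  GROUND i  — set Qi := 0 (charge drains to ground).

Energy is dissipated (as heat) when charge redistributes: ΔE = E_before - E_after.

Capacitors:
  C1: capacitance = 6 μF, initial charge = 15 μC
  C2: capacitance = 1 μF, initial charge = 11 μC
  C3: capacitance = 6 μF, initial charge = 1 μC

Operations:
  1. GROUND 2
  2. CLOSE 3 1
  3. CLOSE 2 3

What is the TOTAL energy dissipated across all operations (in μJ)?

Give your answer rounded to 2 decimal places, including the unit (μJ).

Initial: C1(6μF, Q=15μC, V=2.50V), C2(1μF, Q=11μC, V=11.00V), C3(6μF, Q=1μC, V=0.17V)
Op 1: GROUND 2: Q2=0; energy lost=60.500
Op 2: CLOSE 3-1: Q_total=16.00, C_total=12.00, V=1.33; Q3=8.00, Q1=8.00; dissipated=8.167
Op 3: CLOSE 2-3: Q_total=8.00, C_total=7.00, V=1.14; Q2=1.14, Q3=6.86; dissipated=0.762
Total dissipated: 69.429 μJ

Answer: 69.43 μJ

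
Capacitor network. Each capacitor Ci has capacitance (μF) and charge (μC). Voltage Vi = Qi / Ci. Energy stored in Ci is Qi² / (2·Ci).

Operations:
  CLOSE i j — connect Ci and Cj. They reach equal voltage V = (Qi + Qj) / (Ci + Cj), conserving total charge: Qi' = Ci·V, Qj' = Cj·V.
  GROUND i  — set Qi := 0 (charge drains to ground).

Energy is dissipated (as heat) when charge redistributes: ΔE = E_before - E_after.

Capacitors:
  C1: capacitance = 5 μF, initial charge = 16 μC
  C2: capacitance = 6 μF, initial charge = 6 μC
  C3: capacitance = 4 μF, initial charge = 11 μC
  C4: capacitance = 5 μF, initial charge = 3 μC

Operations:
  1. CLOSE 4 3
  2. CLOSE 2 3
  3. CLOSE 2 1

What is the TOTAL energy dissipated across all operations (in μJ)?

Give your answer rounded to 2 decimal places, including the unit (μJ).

Answer: 10.84 μJ

Derivation:
Initial: C1(5μF, Q=16μC, V=3.20V), C2(6μF, Q=6μC, V=1.00V), C3(4μF, Q=11μC, V=2.75V), C4(5μF, Q=3μC, V=0.60V)
Op 1: CLOSE 4-3: Q_total=14.00, C_total=9.00, V=1.56; Q4=7.78, Q3=6.22; dissipated=5.136
Op 2: CLOSE 2-3: Q_total=12.22, C_total=10.00, V=1.22; Q2=7.33, Q3=4.89; dissipated=0.370
Op 3: CLOSE 2-1: Q_total=23.33, C_total=11.00, V=2.12; Q2=12.73, Q1=10.61; dissipated=5.334
Total dissipated: 10.840 μJ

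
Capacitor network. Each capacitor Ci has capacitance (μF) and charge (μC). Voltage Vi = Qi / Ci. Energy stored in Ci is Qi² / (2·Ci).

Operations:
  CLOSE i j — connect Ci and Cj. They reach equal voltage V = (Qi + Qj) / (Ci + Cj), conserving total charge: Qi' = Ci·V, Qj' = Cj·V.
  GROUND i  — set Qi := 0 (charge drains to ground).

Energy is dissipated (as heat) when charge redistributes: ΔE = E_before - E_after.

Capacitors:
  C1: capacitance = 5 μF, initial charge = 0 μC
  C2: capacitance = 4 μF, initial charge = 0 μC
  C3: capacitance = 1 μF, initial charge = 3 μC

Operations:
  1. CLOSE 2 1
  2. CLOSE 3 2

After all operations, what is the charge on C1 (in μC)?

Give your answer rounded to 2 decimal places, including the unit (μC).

Initial: C1(5μF, Q=0μC, V=0.00V), C2(4μF, Q=0μC, V=0.00V), C3(1μF, Q=3μC, V=3.00V)
Op 1: CLOSE 2-1: Q_total=0.00, C_total=9.00, V=0.00; Q2=0.00, Q1=0.00; dissipated=0.000
Op 2: CLOSE 3-2: Q_total=3.00, C_total=5.00, V=0.60; Q3=0.60, Q2=2.40; dissipated=3.600
Final charges: Q1=0.00, Q2=2.40, Q3=0.60

Answer: 0.00 μC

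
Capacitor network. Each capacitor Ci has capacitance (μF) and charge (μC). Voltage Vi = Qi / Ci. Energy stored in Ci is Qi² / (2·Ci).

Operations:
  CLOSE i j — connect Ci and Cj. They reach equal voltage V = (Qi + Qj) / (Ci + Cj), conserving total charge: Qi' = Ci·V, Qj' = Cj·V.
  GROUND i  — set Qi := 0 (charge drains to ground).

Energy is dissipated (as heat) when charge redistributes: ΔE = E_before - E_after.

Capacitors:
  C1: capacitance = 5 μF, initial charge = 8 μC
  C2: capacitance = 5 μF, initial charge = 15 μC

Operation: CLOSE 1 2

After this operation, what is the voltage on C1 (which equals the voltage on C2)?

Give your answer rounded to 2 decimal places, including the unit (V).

Initial: C1(5μF, Q=8μC, V=1.60V), C2(5μF, Q=15μC, V=3.00V)
Op 1: CLOSE 1-2: Q_total=23.00, C_total=10.00, V=2.30; Q1=11.50, Q2=11.50; dissipated=2.450

Answer: 2.30 V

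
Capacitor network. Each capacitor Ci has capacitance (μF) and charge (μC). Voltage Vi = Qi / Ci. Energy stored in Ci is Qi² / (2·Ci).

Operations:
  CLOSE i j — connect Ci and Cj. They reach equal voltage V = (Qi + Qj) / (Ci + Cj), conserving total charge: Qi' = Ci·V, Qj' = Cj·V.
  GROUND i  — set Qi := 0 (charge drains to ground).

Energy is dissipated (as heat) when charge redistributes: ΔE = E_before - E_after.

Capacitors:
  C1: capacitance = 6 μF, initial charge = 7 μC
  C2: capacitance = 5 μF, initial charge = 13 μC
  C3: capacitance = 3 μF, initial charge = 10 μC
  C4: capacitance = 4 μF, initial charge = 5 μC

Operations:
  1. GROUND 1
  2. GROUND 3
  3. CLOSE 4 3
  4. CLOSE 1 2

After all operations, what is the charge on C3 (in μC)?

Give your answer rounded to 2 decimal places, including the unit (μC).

Initial: C1(6μF, Q=7μC, V=1.17V), C2(5μF, Q=13μC, V=2.60V), C3(3μF, Q=10μC, V=3.33V), C4(4μF, Q=5μC, V=1.25V)
Op 1: GROUND 1: Q1=0; energy lost=4.083
Op 2: GROUND 3: Q3=0; energy lost=16.667
Op 3: CLOSE 4-3: Q_total=5.00, C_total=7.00, V=0.71; Q4=2.86, Q3=2.14; dissipated=1.339
Op 4: CLOSE 1-2: Q_total=13.00, C_total=11.00, V=1.18; Q1=7.09, Q2=5.91; dissipated=9.218
Final charges: Q1=7.09, Q2=5.91, Q3=2.14, Q4=2.86

Answer: 2.14 μC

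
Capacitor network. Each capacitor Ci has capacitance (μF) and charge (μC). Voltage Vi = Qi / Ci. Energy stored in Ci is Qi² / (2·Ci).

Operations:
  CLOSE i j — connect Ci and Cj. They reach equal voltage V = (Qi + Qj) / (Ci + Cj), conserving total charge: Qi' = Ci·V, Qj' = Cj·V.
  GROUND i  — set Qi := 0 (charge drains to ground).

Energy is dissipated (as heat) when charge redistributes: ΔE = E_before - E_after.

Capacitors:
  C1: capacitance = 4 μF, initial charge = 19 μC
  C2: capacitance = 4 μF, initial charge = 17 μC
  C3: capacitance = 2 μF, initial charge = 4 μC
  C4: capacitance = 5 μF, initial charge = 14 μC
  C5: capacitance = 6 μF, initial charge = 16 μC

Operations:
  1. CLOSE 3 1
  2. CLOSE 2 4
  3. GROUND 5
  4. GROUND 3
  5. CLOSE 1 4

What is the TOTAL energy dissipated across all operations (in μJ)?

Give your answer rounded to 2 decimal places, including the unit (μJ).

Answer: 43.57 μJ

Derivation:
Initial: C1(4μF, Q=19μC, V=4.75V), C2(4μF, Q=17μC, V=4.25V), C3(2μF, Q=4μC, V=2.00V), C4(5μF, Q=14μC, V=2.80V), C5(6μF, Q=16μC, V=2.67V)
Op 1: CLOSE 3-1: Q_total=23.00, C_total=6.00, V=3.83; Q3=7.67, Q1=15.33; dissipated=5.042
Op 2: CLOSE 2-4: Q_total=31.00, C_total=9.00, V=3.44; Q2=13.78, Q4=17.22; dissipated=2.336
Op 3: GROUND 5: Q5=0; energy lost=21.333
Op 4: GROUND 3: Q3=0; energy lost=14.694
Op 5: CLOSE 1-4: Q_total=32.56, C_total=9.00, V=3.62; Q1=14.47, Q4=18.09; dissipated=0.168
Total dissipated: 43.574 μJ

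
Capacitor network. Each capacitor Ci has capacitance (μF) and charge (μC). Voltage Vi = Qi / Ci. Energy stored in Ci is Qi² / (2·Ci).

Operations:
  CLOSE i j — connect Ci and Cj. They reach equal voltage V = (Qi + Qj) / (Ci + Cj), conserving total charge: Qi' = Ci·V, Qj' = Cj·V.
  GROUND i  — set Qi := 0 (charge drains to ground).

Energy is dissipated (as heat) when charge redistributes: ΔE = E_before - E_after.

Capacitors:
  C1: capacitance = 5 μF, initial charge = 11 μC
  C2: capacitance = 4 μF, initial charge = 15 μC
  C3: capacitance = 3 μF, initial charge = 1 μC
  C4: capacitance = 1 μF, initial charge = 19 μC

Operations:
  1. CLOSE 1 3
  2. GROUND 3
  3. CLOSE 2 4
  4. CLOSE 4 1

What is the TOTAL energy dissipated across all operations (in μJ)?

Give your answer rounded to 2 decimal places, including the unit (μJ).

Answer: 111.37 μJ

Derivation:
Initial: C1(5μF, Q=11μC, V=2.20V), C2(4μF, Q=15μC, V=3.75V), C3(3μF, Q=1μC, V=0.33V), C4(1μF, Q=19μC, V=19.00V)
Op 1: CLOSE 1-3: Q_total=12.00, C_total=8.00, V=1.50; Q1=7.50, Q3=4.50; dissipated=3.267
Op 2: GROUND 3: Q3=0; energy lost=3.375
Op 3: CLOSE 2-4: Q_total=34.00, C_total=5.00, V=6.80; Q2=27.20, Q4=6.80; dissipated=93.025
Op 4: CLOSE 4-1: Q_total=14.30, C_total=6.00, V=2.38; Q4=2.38, Q1=11.92; dissipated=11.704
Total dissipated: 111.371 μJ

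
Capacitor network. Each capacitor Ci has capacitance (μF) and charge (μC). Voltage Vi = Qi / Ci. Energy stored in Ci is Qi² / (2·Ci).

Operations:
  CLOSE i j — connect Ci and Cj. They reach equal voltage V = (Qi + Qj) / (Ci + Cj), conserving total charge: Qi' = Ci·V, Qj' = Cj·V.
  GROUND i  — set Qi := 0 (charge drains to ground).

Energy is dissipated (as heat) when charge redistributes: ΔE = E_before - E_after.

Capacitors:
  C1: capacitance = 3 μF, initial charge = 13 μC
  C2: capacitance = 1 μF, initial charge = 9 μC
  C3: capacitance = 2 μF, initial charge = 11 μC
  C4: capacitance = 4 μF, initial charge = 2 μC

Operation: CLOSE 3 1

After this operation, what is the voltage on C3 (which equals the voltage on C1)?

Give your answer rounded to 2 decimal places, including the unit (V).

Answer: 4.80 V

Derivation:
Initial: C1(3μF, Q=13μC, V=4.33V), C2(1μF, Q=9μC, V=9.00V), C3(2μF, Q=11μC, V=5.50V), C4(4μF, Q=2μC, V=0.50V)
Op 1: CLOSE 3-1: Q_total=24.00, C_total=5.00, V=4.80; Q3=9.60, Q1=14.40; dissipated=0.817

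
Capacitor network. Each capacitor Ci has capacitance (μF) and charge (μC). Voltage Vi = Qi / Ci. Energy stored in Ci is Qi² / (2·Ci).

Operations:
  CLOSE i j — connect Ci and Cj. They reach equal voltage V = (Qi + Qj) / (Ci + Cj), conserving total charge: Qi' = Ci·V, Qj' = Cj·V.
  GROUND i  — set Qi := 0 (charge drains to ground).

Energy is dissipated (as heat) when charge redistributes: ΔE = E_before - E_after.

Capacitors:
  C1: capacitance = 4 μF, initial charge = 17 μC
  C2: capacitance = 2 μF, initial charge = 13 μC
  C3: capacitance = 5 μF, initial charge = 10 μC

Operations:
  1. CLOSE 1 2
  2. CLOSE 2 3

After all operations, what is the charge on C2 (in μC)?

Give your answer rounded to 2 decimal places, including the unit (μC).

Initial: C1(4μF, Q=17μC, V=4.25V), C2(2μF, Q=13μC, V=6.50V), C3(5μF, Q=10μC, V=2.00V)
Op 1: CLOSE 1-2: Q_total=30.00, C_total=6.00, V=5.00; Q1=20.00, Q2=10.00; dissipated=3.375
Op 2: CLOSE 2-3: Q_total=20.00, C_total=7.00, V=2.86; Q2=5.71, Q3=14.29; dissipated=6.429
Final charges: Q1=20.00, Q2=5.71, Q3=14.29

Answer: 5.71 μC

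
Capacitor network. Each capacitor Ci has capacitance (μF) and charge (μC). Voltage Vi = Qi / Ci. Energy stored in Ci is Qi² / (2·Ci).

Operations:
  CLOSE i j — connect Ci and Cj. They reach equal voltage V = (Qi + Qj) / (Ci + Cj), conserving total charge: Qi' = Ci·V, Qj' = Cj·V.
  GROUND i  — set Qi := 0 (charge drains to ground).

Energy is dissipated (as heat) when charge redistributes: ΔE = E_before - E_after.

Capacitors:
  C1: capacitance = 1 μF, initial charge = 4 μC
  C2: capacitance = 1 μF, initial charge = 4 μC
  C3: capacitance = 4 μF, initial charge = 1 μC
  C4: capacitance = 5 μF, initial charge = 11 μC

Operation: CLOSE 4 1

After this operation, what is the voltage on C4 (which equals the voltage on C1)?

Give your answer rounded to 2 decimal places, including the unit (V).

Answer: 2.50 V

Derivation:
Initial: C1(1μF, Q=4μC, V=4.00V), C2(1μF, Q=4μC, V=4.00V), C3(4μF, Q=1μC, V=0.25V), C4(5μF, Q=11μC, V=2.20V)
Op 1: CLOSE 4-1: Q_total=15.00, C_total=6.00, V=2.50; Q4=12.50, Q1=2.50; dissipated=1.350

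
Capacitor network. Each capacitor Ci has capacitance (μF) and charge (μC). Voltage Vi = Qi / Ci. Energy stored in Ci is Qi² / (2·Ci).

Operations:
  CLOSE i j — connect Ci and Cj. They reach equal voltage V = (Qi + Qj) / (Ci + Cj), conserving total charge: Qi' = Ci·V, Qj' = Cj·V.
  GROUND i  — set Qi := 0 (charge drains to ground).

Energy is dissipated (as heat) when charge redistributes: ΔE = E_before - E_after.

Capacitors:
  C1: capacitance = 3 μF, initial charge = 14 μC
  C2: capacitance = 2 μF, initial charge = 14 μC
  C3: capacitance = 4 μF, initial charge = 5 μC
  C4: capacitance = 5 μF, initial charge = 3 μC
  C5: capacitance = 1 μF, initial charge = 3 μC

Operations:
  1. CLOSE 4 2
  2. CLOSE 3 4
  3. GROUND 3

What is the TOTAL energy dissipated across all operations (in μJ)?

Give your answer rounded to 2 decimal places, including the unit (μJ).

Initial: C1(3μF, Q=14μC, V=4.67V), C2(2μF, Q=14μC, V=7.00V), C3(4μF, Q=5μC, V=1.25V), C4(5μF, Q=3μC, V=0.60V), C5(1μF, Q=3μC, V=3.00V)
Op 1: CLOSE 4-2: Q_total=17.00, C_total=7.00, V=2.43; Q4=12.14, Q2=4.86; dissipated=29.257
Op 2: CLOSE 3-4: Q_total=17.14, C_total=9.00, V=1.90; Q3=7.62, Q4=9.52; dissipated=1.543
Op 3: GROUND 3: Q3=0; energy lost=7.256
Total dissipated: 38.057 μJ

Answer: 38.06 μJ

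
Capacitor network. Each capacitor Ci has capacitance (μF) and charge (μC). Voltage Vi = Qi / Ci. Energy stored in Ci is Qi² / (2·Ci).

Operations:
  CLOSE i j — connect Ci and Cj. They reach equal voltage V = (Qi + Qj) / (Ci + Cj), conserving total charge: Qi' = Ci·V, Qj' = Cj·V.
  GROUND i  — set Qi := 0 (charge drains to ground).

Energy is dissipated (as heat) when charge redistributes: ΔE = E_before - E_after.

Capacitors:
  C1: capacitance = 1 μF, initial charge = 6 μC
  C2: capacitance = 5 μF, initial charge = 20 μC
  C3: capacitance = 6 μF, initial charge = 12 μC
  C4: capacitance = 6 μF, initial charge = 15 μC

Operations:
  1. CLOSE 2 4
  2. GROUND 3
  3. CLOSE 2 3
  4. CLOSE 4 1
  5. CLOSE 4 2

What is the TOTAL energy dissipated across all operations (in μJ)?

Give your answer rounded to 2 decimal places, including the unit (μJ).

Answer: 38.51 μJ

Derivation:
Initial: C1(1μF, Q=6μC, V=6.00V), C2(5μF, Q=20μC, V=4.00V), C3(6μF, Q=12μC, V=2.00V), C4(6μF, Q=15μC, V=2.50V)
Op 1: CLOSE 2-4: Q_total=35.00, C_total=11.00, V=3.18; Q2=15.91, Q4=19.09; dissipated=3.068
Op 2: GROUND 3: Q3=0; energy lost=12.000
Op 3: CLOSE 2-3: Q_total=15.91, C_total=11.00, V=1.45; Q2=7.23, Q3=8.68; dissipated=13.805
Op 4: CLOSE 4-1: Q_total=25.09, C_total=7.00, V=3.58; Q4=21.51, Q1=3.58; dissipated=3.404
Op 5: CLOSE 4-2: Q_total=28.74, C_total=11.00, V=2.61; Q4=15.68, Q2=13.06; dissipated=6.234
Total dissipated: 38.511 μJ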